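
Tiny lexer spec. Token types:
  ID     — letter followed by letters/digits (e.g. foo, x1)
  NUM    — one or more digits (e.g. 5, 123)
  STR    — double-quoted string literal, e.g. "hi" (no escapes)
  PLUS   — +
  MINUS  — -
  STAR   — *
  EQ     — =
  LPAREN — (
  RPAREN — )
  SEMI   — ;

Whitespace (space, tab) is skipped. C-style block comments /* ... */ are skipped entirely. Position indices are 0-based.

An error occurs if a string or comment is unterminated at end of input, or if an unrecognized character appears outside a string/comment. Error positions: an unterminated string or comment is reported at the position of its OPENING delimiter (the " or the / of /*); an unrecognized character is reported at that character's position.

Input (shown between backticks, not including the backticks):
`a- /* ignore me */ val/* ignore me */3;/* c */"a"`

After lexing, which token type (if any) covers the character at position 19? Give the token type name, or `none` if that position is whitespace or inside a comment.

Answer: ID

Derivation:
pos=0: emit ID 'a' (now at pos=1)
pos=1: emit MINUS '-'
pos=3: enter COMMENT mode (saw '/*')
exit COMMENT mode (now at pos=18)
pos=19: emit ID 'val' (now at pos=22)
pos=22: enter COMMENT mode (saw '/*')
exit COMMENT mode (now at pos=37)
pos=37: emit NUM '3' (now at pos=38)
pos=38: emit SEMI ';'
pos=39: enter COMMENT mode (saw '/*')
exit COMMENT mode (now at pos=46)
pos=46: enter STRING mode
pos=46: emit STR "a" (now at pos=49)
DONE. 6 tokens: [ID, MINUS, ID, NUM, SEMI, STR]
Position 19: char is 'v' -> ID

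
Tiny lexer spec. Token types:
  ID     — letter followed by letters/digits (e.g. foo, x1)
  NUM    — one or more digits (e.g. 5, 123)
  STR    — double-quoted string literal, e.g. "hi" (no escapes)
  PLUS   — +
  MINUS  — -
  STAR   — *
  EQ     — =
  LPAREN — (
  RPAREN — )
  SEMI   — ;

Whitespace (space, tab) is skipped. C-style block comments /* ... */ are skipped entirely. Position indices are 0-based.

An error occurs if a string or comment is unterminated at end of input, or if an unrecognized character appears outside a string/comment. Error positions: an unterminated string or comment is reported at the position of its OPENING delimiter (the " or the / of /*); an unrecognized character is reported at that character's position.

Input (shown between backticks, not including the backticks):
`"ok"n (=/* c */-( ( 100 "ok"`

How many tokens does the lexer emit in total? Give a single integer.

Answer: 9

Derivation:
pos=0: enter STRING mode
pos=0: emit STR "ok" (now at pos=4)
pos=4: emit ID 'n' (now at pos=5)
pos=6: emit LPAREN '('
pos=7: emit EQ '='
pos=8: enter COMMENT mode (saw '/*')
exit COMMENT mode (now at pos=15)
pos=15: emit MINUS '-'
pos=16: emit LPAREN '('
pos=18: emit LPAREN '('
pos=20: emit NUM '100' (now at pos=23)
pos=24: enter STRING mode
pos=24: emit STR "ok" (now at pos=28)
DONE. 9 tokens: [STR, ID, LPAREN, EQ, MINUS, LPAREN, LPAREN, NUM, STR]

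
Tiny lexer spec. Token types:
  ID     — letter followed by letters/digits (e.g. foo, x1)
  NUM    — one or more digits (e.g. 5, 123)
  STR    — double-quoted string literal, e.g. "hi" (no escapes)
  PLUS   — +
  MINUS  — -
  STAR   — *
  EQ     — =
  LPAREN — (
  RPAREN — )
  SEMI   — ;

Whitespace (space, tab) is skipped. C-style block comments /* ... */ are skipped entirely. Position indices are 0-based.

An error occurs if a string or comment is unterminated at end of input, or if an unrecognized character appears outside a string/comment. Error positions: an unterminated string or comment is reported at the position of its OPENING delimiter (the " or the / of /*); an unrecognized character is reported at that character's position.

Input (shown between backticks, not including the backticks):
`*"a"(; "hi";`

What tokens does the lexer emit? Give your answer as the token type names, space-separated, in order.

pos=0: emit STAR '*'
pos=1: enter STRING mode
pos=1: emit STR "a" (now at pos=4)
pos=4: emit LPAREN '('
pos=5: emit SEMI ';'
pos=7: enter STRING mode
pos=7: emit STR "hi" (now at pos=11)
pos=11: emit SEMI ';'
DONE. 6 tokens: [STAR, STR, LPAREN, SEMI, STR, SEMI]

Answer: STAR STR LPAREN SEMI STR SEMI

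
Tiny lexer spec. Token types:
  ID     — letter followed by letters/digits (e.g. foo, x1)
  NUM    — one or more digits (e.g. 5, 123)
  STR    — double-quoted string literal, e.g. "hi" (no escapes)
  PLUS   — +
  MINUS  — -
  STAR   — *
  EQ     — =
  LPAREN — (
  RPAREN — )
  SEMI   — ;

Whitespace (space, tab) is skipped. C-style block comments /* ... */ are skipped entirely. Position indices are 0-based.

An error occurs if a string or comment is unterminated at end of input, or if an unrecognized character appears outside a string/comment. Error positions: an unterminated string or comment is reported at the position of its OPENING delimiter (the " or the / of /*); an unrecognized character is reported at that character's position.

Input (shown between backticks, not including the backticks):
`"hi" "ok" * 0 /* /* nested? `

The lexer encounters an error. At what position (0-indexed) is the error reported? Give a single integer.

Answer: 14

Derivation:
pos=0: enter STRING mode
pos=0: emit STR "hi" (now at pos=4)
pos=5: enter STRING mode
pos=5: emit STR "ok" (now at pos=9)
pos=10: emit STAR '*'
pos=12: emit NUM '0' (now at pos=13)
pos=14: enter COMMENT mode (saw '/*')
pos=14: ERROR — unterminated comment (reached EOF)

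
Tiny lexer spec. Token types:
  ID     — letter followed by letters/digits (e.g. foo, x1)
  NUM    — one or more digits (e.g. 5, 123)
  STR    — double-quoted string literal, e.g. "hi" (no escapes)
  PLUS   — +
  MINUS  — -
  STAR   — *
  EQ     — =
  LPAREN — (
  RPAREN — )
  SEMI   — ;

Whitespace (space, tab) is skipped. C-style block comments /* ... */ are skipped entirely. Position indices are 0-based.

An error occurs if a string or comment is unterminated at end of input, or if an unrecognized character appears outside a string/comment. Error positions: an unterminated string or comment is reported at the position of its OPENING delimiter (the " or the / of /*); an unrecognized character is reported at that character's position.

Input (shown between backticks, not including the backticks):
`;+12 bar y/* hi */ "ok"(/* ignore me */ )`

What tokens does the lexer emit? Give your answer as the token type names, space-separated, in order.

Answer: SEMI PLUS NUM ID ID STR LPAREN RPAREN

Derivation:
pos=0: emit SEMI ';'
pos=1: emit PLUS '+'
pos=2: emit NUM '12' (now at pos=4)
pos=5: emit ID 'bar' (now at pos=8)
pos=9: emit ID 'y' (now at pos=10)
pos=10: enter COMMENT mode (saw '/*')
exit COMMENT mode (now at pos=18)
pos=19: enter STRING mode
pos=19: emit STR "ok" (now at pos=23)
pos=23: emit LPAREN '('
pos=24: enter COMMENT mode (saw '/*')
exit COMMENT mode (now at pos=39)
pos=40: emit RPAREN ')'
DONE. 8 tokens: [SEMI, PLUS, NUM, ID, ID, STR, LPAREN, RPAREN]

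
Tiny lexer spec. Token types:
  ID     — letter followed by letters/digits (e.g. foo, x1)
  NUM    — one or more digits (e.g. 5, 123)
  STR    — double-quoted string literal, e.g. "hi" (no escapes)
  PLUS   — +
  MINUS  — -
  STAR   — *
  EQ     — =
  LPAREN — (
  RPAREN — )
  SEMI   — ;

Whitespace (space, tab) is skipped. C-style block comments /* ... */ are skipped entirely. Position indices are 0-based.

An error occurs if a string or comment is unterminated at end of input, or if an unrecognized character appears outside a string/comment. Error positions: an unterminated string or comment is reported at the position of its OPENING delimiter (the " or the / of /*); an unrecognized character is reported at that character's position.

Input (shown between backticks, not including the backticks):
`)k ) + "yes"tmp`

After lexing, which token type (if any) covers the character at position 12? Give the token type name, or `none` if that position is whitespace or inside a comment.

pos=0: emit RPAREN ')'
pos=1: emit ID 'k' (now at pos=2)
pos=3: emit RPAREN ')'
pos=5: emit PLUS '+'
pos=7: enter STRING mode
pos=7: emit STR "yes" (now at pos=12)
pos=12: emit ID 'tmp' (now at pos=15)
DONE. 6 tokens: [RPAREN, ID, RPAREN, PLUS, STR, ID]
Position 12: char is 't' -> ID

Answer: ID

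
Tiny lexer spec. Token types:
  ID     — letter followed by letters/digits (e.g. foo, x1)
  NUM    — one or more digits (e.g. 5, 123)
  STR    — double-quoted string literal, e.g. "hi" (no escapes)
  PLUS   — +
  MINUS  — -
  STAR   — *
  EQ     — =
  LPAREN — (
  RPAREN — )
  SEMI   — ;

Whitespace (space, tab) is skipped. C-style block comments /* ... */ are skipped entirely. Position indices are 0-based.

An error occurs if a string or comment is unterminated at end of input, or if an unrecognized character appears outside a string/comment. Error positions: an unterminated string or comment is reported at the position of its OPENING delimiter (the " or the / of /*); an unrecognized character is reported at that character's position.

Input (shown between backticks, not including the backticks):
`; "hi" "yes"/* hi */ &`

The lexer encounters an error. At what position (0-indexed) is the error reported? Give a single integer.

pos=0: emit SEMI ';'
pos=2: enter STRING mode
pos=2: emit STR "hi" (now at pos=6)
pos=7: enter STRING mode
pos=7: emit STR "yes" (now at pos=12)
pos=12: enter COMMENT mode (saw '/*')
exit COMMENT mode (now at pos=20)
pos=21: ERROR — unrecognized char '&'

Answer: 21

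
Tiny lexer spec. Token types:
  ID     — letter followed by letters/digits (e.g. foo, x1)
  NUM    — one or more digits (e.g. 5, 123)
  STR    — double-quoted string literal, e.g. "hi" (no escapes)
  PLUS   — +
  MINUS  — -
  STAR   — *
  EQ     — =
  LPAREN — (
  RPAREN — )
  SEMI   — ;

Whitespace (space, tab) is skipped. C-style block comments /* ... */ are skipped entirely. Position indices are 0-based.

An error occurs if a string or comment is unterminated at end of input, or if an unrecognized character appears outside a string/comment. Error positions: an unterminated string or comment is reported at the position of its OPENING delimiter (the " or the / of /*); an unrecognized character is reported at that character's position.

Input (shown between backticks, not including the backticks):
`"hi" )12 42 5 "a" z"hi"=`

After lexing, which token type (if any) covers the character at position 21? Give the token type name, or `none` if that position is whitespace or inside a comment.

Answer: STR

Derivation:
pos=0: enter STRING mode
pos=0: emit STR "hi" (now at pos=4)
pos=5: emit RPAREN ')'
pos=6: emit NUM '12' (now at pos=8)
pos=9: emit NUM '42' (now at pos=11)
pos=12: emit NUM '5' (now at pos=13)
pos=14: enter STRING mode
pos=14: emit STR "a" (now at pos=17)
pos=18: emit ID 'z' (now at pos=19)
pos=19: enter STRING mode
pos=19: emit STR "hi" (now at pos=23)
pos=23: emit EQ '='
DONE. 9 tokens: [STR, RPAREN, NUM, NUM, NUM, STR, ID, STR, EQ]
Position 21: char is 'i' -> STR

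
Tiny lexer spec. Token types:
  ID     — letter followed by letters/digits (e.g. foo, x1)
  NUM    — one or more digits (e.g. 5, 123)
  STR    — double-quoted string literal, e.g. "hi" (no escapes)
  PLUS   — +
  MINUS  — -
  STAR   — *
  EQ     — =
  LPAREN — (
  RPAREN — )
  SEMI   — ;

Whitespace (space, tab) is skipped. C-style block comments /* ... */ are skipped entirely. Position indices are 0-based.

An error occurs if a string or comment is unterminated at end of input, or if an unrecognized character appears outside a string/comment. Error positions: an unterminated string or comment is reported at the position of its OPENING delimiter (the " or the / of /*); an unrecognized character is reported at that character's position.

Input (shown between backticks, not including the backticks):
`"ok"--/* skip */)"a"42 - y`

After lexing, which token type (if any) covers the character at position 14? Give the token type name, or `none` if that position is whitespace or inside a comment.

pos=0: enter STRING mode
pos=0: emit STR "ok" (now at pos=4)
pos=4: emit MINUS '-'
pos=5: emit MINUS '-'
pos=6: enter COMMENT mode (saw '/*')
exit COMMENT mode (now at pos=16)
pos=16: emit RPAREN ')'
pos=17: enter STRING mode
pos=17: emit STR "a" (now at pos=20)
pos=20: emit NUM '42' (now at pos=22)
pos=23: emit MINUS '-'
pos=25: emit ID 'y' (now at pos=26)
DONE. 8 tokens: [STR, MINUS, MINUS, RPAREN, STR, NUM, MINUS, ID]
Position 14: char is '*' -> none

Answer: none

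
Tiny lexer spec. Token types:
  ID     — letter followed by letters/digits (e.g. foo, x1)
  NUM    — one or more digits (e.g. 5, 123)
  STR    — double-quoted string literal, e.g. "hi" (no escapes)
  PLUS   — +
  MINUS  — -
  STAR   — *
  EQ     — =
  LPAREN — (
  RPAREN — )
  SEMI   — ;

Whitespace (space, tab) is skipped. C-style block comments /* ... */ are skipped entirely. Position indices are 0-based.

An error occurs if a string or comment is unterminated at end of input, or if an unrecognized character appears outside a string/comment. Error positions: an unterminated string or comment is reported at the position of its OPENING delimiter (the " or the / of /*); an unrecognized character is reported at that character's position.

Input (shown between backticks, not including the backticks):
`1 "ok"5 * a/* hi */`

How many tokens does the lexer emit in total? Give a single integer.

pos=0: emit NUM '1' (now at pos=1)
pos=2: enter STRING mode
pos=2: emit STR "ok" (now at pos=6)
pos=6: emit NUM '5' (now at pos=7)
pos=8: emit STAR '*'
pos=10: emit ID 'a' (now at pos=11)
pos=11: enter COMMENT mode (saw '/*')
exit COMMENT mode (now at pos=19)
DONE. 5 tokens: [NUM, STR, NUM, STAR, ID]

Answer: 5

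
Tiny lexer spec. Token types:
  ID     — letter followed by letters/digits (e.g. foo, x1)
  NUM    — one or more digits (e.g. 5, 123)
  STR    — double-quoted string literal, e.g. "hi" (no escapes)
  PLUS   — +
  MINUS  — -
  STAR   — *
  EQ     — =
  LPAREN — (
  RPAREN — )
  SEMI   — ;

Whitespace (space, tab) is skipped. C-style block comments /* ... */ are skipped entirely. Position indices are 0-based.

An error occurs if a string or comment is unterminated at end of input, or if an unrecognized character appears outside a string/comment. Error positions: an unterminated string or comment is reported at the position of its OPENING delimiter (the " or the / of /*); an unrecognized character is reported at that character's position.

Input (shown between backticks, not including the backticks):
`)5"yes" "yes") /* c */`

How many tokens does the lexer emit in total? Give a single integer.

Answer: 5

Derivation:
pos=0: emit RPAREN ')'
pos=1: emit NUM '5' (now at pos=2)
pos=2: enter STRING mode
pos=2: emit STR "yes" (now at pos=7)
pos=8: enter STRING mode
pos=8: emit STR "yes" (now at pos=13)
pos=13: emit RPAREN ')'
pos=15: enter COMMENT mode (saw '/*')
exit COMMENT mode (now at pos=22)
DONE. 5 tokens: [RPAREN, NUM, STR, STR, RPAREN]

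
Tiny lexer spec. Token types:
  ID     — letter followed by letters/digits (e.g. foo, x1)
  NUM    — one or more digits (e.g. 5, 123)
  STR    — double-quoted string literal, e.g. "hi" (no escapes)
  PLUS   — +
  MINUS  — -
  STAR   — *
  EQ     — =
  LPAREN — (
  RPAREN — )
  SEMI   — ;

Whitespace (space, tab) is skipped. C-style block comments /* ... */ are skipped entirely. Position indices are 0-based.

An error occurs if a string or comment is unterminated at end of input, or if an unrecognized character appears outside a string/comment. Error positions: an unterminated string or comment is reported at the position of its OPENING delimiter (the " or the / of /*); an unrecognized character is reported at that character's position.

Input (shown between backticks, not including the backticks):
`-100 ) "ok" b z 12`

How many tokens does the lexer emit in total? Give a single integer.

pos=0: emit MINUS '-'
pos=1: emit NUM '100' (now at pos=4)
pos=5: emit RPAREN ')'
pos=7: enter STRING mode
pos=7: emit STR "ok" (now at pos=11)
pos=12: emit ID 'b' (now at pos=13)
pos=14: emit ID 'z' (now at pos=15)
pos=16: emit NUM '12' (now at pos=18)
DONE. 7 tokens: [MINUS, NUM, RPAREN, STR, ID, ID, NUM]

Answer: 7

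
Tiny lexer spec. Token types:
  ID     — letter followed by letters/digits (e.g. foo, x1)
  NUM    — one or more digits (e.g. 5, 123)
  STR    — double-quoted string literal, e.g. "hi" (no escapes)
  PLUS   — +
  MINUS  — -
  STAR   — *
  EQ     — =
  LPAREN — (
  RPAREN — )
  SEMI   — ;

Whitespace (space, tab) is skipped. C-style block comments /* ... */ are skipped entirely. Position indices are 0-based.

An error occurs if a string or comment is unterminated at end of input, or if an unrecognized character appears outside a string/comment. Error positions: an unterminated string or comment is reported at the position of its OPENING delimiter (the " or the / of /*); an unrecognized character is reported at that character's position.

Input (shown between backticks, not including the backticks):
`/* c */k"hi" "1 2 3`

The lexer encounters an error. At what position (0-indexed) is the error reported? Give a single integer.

Answer: 13

Derivation:
pos=0: enter COMMENT mode (saw '/*')
exit COMMENT mode (now at pos=7)
pos=7: emit ID 'k' (now at pos=8)
pos=8: enter STRING mode
pos=8: emit STR "hi" (now at pos=12)
pos=13: enter STRING mode
pos=13: ERROR — unterminated string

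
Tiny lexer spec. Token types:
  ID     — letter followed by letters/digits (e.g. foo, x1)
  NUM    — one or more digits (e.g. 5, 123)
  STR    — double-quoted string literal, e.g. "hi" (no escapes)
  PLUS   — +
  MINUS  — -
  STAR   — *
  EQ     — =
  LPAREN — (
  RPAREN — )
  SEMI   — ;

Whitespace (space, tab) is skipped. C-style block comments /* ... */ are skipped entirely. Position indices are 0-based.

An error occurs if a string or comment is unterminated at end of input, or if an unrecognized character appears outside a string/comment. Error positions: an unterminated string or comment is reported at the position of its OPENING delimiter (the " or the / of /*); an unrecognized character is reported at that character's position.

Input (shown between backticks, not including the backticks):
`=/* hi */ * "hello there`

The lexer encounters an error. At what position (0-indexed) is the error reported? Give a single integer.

Answer: 12

Derivation:
pos=0: emit EQ '='
pos=1: enter COMMENT mode (saw '/*')
exit COMMENT mode (now at pos=9)
pos=10: emit STAR '*'
pos=12: enter STRING mode
pos=12: ERROR — unterminated string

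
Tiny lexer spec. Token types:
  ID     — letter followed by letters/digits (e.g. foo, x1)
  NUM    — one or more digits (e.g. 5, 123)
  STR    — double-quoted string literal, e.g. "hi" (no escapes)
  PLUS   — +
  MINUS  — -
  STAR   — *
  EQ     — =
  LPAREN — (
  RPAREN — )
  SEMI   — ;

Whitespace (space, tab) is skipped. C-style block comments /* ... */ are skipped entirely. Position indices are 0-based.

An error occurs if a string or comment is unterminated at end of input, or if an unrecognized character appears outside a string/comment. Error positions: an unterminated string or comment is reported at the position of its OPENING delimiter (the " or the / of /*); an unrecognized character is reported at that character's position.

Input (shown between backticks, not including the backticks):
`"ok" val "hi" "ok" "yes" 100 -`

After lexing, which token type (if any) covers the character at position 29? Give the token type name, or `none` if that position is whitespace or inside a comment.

Answer: MINUS

Derivation:
pos=0: enter STRING mode
pos=0: emit STR "ok" (now at pos=4)
pos=5: emit ID 'val' (now at pos=8)
pos=9: enter STRING mode
pos=9: emit STR "hi" (now at pos=13)
pos=14: enter STRING mode
pos=14: emit STR "ok" (now at pos=18)
pos=19: enter STRING mode
pos=19: emit STR "yes" (now at pos=24)
pos=25: emit NUM '100' (now at pos=28)
pos=29: emit MINUS '-'
DONE. 7 tokens: [STR, ID, STR, STR, STR, NUM, MINUS]
Position 29: char is '-' -> MINUS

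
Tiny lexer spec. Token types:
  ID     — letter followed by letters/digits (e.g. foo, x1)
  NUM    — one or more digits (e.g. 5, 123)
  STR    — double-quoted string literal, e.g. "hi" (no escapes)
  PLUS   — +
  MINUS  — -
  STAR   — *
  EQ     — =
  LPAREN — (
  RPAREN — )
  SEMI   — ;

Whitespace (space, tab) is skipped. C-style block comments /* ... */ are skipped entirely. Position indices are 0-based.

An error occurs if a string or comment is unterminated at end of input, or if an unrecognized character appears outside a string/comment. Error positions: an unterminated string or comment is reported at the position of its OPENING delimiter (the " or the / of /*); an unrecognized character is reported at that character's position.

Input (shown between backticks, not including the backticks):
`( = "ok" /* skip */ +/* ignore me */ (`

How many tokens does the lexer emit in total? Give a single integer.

Answer: 5

Derivation:
pos=0: emit LPAREN '('
pos=2: emit EQ '='
pos=4: enter STRING mode
pos=4: emit STR "ok" (now at pos=8)
pos=9: enter COMMENT mode (saw '/*')
exit COMMENT mode (now at pos=19)
pos=20: emit PLUS '+'
pos=21: enter COMMENT mode (saw '/*')
exit COMMENT mode (now at pos=36)
pos=37: emit LPAREN '('
DONE. 5 tokens: [LPAREN, EQ, STR, PLUS, LPAREN]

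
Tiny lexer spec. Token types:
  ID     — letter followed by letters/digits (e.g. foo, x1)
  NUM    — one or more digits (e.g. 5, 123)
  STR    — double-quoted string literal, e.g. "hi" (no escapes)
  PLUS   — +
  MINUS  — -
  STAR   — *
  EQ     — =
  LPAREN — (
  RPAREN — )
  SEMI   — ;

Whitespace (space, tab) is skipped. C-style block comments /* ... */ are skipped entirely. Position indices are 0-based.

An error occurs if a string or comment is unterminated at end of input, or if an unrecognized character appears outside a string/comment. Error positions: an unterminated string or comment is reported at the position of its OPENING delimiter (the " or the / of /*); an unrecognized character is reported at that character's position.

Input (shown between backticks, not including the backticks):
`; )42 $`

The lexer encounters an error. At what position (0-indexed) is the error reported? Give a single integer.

pos=0: emit SEMI ';'
pos=2: emit RPAREN ')'
pos=3: emit NUM '42' (now at pos=5)
pos=6: ERROR — unrecognized char '$'

Answer: 6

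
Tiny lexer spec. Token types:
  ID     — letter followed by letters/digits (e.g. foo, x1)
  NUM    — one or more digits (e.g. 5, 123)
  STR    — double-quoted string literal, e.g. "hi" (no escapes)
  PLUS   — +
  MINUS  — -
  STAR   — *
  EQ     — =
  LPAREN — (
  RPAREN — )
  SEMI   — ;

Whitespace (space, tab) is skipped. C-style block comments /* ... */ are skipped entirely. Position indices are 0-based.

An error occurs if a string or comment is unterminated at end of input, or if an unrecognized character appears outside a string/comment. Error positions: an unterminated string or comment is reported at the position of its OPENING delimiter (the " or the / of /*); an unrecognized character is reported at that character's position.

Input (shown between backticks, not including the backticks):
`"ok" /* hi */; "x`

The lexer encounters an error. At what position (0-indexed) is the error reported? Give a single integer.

Answer: 15

Derivation:
pos=0: enter STRING mode
pos=0: emit STR "ok" (now at pos=4)
pos=5: enter COMMENT mode (saw '/*')
exit COMMENT mode (now at pos=13)
pos=13: emit SEMI ';'
pos=15: enter STRING mode
pos=15: ERROR — unterminated string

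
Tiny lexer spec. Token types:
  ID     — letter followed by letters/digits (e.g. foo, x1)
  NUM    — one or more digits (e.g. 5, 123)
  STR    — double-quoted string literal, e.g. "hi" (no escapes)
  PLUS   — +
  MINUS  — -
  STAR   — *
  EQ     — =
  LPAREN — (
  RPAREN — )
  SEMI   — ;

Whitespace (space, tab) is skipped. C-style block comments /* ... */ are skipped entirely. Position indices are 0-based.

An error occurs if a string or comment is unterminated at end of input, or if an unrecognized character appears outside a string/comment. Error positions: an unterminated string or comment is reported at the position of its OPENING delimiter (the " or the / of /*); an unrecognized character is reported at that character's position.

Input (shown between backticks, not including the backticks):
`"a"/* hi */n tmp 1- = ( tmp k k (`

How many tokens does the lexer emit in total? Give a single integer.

pos=0: enter STRING mode
pos=0: emit STR "a" (now at pos=3)
pos=3: enter COMMENT mode (saw '/*')
exit COMMENT mode (now at pos=11)
pos=11: emit ID 'n' (now at pos=12)
pos=13: emit ID 'tmp' (now at pos=16)
pos=17: emit NUM '1' (now at pos=18)
pos=18: emit MINUS '-'
pos=20: emit EQ '='
pos=22: emit LPAREN '('
pos=24: emit ID 'tmp' (now at pos=27)
pos=28: emit ID 'k' (now at pos=29)
pos=30: emit ID 'k' (now at pos=31)
pos=32: emit LPAREN '('
DONE. 11 tokens: [STR, ID, ID, NUM, MINUS, EQ, LPAREN, ID, ID, ID, LPAREN]

Answer: 11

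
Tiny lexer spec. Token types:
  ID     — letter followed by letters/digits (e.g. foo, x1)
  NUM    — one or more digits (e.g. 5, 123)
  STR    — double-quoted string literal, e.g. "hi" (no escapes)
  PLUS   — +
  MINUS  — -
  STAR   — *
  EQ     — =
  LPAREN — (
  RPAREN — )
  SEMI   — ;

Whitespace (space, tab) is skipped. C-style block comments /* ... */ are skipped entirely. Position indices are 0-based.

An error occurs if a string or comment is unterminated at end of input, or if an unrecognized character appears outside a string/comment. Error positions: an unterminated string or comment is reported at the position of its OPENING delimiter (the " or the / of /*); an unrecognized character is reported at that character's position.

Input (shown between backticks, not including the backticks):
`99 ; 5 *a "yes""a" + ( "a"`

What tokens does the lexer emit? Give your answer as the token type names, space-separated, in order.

Answer: NUM SEMI NUM STAR ID STR STR PLUS LPAREN STR

Derivation:
pos=0: emit NUM '99' (now at pos=2)
pos=3: emit SEMI ';'
pos=5: emit NUM '5' (now at pos=6)
pos=7: emit STAR '*'
pos=8: emit ID 'a' (now at pos=9)
pos=10: enter STRING mode
pos=10: emit STR "yes" (now at pos=15)
pos=15: enter STRING mode
pos=15: emit STR "a" (now at pos=18)
pos=19: emit PLUS '+'
pos=21: emit LPAREN '('
pos=23: enter STRING mode
pos=23: emit STR "a" (now at pos=26)
DONE. 10 tokens: [NUM, SEMI, NUM, STAR, ID, STR, STR, PLUS, LPAREN, STR]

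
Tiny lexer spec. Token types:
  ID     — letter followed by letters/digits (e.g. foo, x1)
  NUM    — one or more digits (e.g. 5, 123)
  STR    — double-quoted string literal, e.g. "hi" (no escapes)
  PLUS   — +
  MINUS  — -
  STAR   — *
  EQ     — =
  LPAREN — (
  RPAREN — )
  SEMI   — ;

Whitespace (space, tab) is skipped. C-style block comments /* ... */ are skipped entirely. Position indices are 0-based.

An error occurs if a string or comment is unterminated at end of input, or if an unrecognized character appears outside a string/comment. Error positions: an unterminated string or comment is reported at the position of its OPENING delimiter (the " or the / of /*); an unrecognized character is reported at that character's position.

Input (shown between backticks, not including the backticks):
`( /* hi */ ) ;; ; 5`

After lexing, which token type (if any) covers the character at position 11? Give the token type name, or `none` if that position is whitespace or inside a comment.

pos=0: emit LPAREN '('
pos=2: enter COMMENT mode (saw '/*')
exit COMMENT mode (now at pos=10)
pos=11: emit RPAREN ')'
pos=13: emit SEMI ';'
pos=14: emit SEMI ';'
pos=16: emit SEMI ';'
pos=18: emit NUM '5' (now at pos=19)
DONE. 6 tokens: [LPAREN, RPAREN, SEMI, SEMI, SEMI, NUM]
Position 11: char is ')' -> RPAREN

Answer: RPAREN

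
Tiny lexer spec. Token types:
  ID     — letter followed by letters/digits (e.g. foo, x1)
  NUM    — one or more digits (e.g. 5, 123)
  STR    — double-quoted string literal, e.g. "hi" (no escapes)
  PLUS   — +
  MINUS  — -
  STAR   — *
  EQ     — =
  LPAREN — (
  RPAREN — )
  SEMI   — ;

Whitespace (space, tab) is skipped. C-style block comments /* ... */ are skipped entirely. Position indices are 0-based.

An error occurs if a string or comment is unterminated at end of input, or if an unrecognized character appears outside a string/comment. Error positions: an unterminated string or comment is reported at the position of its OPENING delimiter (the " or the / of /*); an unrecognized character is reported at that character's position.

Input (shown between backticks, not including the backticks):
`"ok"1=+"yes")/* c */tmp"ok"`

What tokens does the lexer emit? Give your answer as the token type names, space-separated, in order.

Answer: STR NUM EQ PLUS STR RPAREN ID STR

Derivation:
pos=0: enter STRING mode
pos=0: emit STR "ok" (now at pos=4)
pos=4: emit NUM '1' (now at pos=5)
pos=5: emit EQ '='
pos=6: emit PLUS '+'
pos=7: enter STRING mode
pos=7: emit STR "yes" (now at pos=12)
pos=12: emit RPAREN ')'
pos=13: enter COMMENT mode (saw '/*')
exit COMMENT mode (now at pos=20)
pos=20: emit ID 'tmp' (now at pos=23)
pos=23: enter STRING mode
pos=23: emit STR "ok" (now at pos=27)
DONE. 8 tokens: [STR, NUM, EQ, PLUS, STR, RPAREN, ID, STR]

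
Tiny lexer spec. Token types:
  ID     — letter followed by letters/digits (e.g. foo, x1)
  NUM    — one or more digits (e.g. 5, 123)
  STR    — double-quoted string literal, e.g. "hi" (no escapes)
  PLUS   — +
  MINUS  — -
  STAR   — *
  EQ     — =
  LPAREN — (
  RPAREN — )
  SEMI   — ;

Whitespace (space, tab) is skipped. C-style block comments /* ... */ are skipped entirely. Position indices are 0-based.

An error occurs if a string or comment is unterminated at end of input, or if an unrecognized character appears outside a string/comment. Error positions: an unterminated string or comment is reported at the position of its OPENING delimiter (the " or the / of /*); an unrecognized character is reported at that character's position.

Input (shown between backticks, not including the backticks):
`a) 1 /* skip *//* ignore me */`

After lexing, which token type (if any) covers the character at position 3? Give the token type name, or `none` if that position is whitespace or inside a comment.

Answer: NUM

Derivation:
pos=0: emit ID 'a' (now at pos=1)
pos=1: emit RPAREN ')'
pos=3: emit NUM '1' (now at pos=4)
pos=5: enter COMMENT mode (saw '/*')
exit COMMENT mode (now at pos=15)
pos=15: enter COMMENT mode (saw '/*')
exit COMMENT mode (now at pos=30)
DONE. 3 tokens: [ID, RPAREN, NUM]
Position 3: char is '1' -> NUM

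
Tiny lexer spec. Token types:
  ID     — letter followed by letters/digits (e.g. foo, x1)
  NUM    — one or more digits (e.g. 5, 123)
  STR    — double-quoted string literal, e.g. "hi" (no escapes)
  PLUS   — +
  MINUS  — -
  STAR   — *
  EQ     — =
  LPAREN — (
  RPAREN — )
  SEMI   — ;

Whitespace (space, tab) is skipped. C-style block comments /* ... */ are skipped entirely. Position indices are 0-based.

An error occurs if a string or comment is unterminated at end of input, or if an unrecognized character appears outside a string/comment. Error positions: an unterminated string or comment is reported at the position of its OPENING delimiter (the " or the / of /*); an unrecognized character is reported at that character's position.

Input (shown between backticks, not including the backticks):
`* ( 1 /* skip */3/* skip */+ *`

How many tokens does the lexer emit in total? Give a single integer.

Answer: 6

Derivation:
pos=0: emit STAR '*'
pos=2: emit LPAREN '('
pos=4: emit NUM '1' (now at pos=5)
pos=6: enter COMMENT mode (saw '/*')
exit COMMENT mode (now at pos=16)
pos=16: emit NUM '3' (now at pos=17)
pos=17: enter COMMENT mode (saw '/*')
exit COMMENT mode (now at pos=27)
pos=27: emit PLUS '+'
pos=29: emit STAR '*'
DONE. 6 tokens: [STAR, LPAREN, NUM, NUM, PLUS, STAR]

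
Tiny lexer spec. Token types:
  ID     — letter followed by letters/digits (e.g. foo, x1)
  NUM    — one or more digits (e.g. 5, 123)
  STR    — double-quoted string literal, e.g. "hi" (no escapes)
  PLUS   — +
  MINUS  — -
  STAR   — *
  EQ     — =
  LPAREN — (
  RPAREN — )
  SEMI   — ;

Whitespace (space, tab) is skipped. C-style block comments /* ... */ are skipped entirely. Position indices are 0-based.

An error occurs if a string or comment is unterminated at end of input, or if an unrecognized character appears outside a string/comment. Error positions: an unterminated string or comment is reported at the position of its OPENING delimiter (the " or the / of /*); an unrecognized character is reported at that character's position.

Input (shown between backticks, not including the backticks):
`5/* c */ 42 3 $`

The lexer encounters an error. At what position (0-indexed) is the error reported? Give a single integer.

Answer: 14

Derivation:
pos=0: emit NUM '5' (now at pos=1)
pos=1: enter COMMENT mode (saw '/*')
exit COMMENT mode (now at pos=8)
pos=9: emit NUM '42' (now at pos=11)
pos=12: emit NUM '3' (now at pos=13)
pos=14: ERROR — unrecognized char '$'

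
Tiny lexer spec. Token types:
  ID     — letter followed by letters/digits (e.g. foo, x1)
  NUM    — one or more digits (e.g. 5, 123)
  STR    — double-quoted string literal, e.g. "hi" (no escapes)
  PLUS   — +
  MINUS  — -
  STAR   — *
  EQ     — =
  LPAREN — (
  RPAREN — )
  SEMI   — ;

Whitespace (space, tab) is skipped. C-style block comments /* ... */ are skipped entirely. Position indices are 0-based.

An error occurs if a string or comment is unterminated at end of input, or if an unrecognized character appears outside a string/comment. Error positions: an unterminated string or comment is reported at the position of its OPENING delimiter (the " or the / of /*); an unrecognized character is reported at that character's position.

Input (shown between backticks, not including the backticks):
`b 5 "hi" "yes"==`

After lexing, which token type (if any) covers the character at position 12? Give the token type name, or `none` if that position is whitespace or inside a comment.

Answer: STR

Derivation:
pos=0: emit ID 'b' (now at pos=1)
pos=2: emit NUM '5' (now at pos=3)
pos=4: enter STRING mode
pos=4: emit STR "hi" (now at pos=8)
pos=9: enter STRING mode
pos=9: emit STR "yes" (now at pos=14)
pos=14: emit EQ '='
pos=15: emit EQ '='
DONE. 6 tokens: [ID, NUM, STR, STR, EQ, EQ]
Position 12: char is 's' -> STR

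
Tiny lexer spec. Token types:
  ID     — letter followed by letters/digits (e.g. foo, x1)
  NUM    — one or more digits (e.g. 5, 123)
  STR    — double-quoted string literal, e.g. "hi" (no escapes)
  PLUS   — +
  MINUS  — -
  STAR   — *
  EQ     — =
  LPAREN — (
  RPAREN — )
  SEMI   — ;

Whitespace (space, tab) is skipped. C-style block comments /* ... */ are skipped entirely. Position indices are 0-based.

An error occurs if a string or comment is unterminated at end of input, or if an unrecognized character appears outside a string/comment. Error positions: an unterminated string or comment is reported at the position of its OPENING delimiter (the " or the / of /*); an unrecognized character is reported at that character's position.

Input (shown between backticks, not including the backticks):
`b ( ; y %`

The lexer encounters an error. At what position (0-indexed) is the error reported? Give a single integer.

Answer: 8

Derivation:
pos=0: emit ID 'b' (now at pos=1)
pos=2: emit LPAREN '('
pos=4: emit SEMI ';'
pos=6: emit ID 'y' (now at pos=7)
pos=8: ERROR — unrecognized char '%'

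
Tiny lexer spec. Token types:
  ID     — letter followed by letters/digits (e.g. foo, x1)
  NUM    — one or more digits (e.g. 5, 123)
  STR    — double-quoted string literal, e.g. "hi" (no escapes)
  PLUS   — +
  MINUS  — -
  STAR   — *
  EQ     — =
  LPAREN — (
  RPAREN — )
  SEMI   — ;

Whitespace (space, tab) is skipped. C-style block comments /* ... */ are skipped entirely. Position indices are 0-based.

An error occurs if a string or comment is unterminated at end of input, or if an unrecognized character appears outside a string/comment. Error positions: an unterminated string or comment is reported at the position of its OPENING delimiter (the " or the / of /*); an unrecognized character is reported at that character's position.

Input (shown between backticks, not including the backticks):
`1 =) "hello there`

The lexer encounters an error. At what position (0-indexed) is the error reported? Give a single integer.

pos=0: emit NUM '1' (now at pos=1)
pos=2: emit EQ '='
pos=3: emit RPAREN ')'
pos=5: enter STRING mode
pos=5: ERROR — unterminated string

Answer: 5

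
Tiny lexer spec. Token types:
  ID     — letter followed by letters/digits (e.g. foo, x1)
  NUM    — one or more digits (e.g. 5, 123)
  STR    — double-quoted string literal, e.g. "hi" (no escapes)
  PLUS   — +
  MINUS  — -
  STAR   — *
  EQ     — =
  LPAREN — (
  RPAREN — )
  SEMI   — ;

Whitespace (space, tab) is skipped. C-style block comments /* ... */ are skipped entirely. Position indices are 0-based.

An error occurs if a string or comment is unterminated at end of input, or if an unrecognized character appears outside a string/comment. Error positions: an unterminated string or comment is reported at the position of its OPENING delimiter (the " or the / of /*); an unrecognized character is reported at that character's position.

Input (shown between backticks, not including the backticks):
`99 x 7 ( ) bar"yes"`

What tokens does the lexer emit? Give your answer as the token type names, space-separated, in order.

pos=0: emit NUM '99' (now at pos=2)
pos=3: emit ID 'x' (now at pos=4)
pos=5: emit NUM '7' (now at pos=6)
pos=7: emit LPAREN '('
pos=9: emit RPAREN ')'
pos=11: emit ID 'bar' (now at pos=14)
pos=14: enter STRING mode
pos=14: emit STR "yes" (now at pos=19)
DONE. 7 tokens: [NUM, ID, NUM, LPAREN, RPAREN, ID, STR]

Answer: NUM ID NUM LPAREN RPAREN ID STR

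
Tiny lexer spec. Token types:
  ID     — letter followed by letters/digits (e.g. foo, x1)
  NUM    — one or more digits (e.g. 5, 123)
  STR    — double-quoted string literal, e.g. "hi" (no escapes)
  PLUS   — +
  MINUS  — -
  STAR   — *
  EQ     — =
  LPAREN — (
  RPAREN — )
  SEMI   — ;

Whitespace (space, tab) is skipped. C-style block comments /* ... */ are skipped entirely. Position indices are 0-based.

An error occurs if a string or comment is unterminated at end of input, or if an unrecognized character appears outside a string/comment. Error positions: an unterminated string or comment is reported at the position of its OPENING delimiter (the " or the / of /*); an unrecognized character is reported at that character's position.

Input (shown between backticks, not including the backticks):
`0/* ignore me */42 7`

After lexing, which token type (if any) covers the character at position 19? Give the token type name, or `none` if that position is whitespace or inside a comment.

pos=0: emit NUM '0' (now at pos=1)
pos=1: enter COMMENT mode (saw '/*')
exit COMMENT mode (now at pos=16)
pos=16: emit NUM '42' (now at pos=18)
pos=19: emit NUM '7' (now at pos=20)
DONE. 3 tokens: [NUM, NUM, NUM]
Position 19: char is '7' -> NUM

Answer: NUM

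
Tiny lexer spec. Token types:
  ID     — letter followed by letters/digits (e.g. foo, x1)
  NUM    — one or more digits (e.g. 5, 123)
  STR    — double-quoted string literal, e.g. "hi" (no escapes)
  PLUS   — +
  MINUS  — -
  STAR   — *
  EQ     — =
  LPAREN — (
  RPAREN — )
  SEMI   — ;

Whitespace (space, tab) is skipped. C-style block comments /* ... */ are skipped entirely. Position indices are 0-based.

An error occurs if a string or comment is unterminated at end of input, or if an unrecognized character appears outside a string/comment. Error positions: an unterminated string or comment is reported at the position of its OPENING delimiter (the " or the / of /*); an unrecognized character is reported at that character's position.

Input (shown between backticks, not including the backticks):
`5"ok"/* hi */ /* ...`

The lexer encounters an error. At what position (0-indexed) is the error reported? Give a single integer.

pos=0: emit NUM '5' (now at pos=1)
pos=1: enter STRING mode
pos=1: emit STR "ok" (now at pos=5)
pos=5: enter COMMENT mode (saw '/*')
exit COMMENT mode (now at pos=13)
pos=14: enter COMMENT mode (saw '/*')
pos=14: ERROR — unterminated comment (reached EOF)

Answer: 14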